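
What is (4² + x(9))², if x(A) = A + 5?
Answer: 900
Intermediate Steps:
x(A) = 5 + A
(4² + x(9))² = (4² + (5 + 9))² = (16 + 14)² = 30² = 900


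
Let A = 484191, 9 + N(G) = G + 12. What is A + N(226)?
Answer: 484420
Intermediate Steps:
N(G) = 3 + G (N(G) = -9 + (G + 12) = -9 + (12 + G) = 3 + G)
A + N(226) = 484191 + (3 + 226) = 484191 + 229 = 484420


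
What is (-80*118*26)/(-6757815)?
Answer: 49088/1351563 ≈ 0.036319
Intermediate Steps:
(-80*118*26)/(-6757815) = -9440*26*(-1/6757815) = -245440*(-1/6757815) = 49088/1351563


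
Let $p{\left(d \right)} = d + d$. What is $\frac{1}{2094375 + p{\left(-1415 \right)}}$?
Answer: $\frac{1}{2091545} \approx 4.7812 \cdot 10^{-7}$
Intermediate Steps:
$p{\left(d \right)} = 2 d$
$\frac{1}{2094375 + p{\left(-1415 \right)}} = \frac{1}{2094375 + 2 \left(-1415\right)} = \frac{1}{2094375 - 2830} = \frac{1}{2091545}$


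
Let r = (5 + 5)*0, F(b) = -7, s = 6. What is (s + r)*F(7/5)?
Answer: -42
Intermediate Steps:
r = 0 (r = 10*0 = 0)
(s + r)*F(7/5) = (6 + 0)*(-7) = 6*(-7) = -42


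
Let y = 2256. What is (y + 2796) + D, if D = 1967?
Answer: 7019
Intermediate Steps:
(y + 2796) + D = (2256 + 2796) + 1967 = 5052 + 1967 = 7019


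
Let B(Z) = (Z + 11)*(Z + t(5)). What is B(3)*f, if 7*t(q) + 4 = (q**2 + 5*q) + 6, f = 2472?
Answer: 360912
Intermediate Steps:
t(q) = 2/7 + q**2/7 + 5*q/7 (t(q) = -4/7 + ((q**2 + 5*q) + 6)/7 = -4/7 + (6 + q**2 + 5*q)/7 = -4/7 + (6/7 + q**2/7 + 5*q/7) = 2/7 + q**2/7 + 5*q/7)
B(Z) = (11 + Z)*(52/7 + Z) (B(Z) = (Z + 11)*(Z + (2/7 + (1/7)*5**2 + (5/7)*5)) = (11 + Z)*(Z + (2/7 + (1/7)*25 + 25/7)) = (11 + Z)*(Z + (2/7 + 25/7 + 25/7)) = (11 + Z)*(Z + 52/7) = (11 + Z)*(52/7 + Z))
B(3)*f = (572/7 + 3**2 + (129/7)*3)*2472 = (572/7 + 9 + 387/7)*2472 = 146*2472 = 360912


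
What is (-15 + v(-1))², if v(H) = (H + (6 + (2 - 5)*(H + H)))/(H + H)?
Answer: 1681/4 ≈ 420.25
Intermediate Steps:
v(H) = (6 - 5*H)/(2*H) (v(H) = (H + (6 - 6*H))/((2*H)) = (H + (6 - 6*H))*(1/(2*H)) = (6 - 5*H)*(1/(2*H)) = (6 - 5*H)/(2*H))
(-15 + v(-1))² = (-15 + (-5/2 + 3/(-1)))² = (-15 + (-5/2 + 3*(-1)))² = (-15 + (-5/2 - 3))² = (-15 - 11/2)² = (-41/2)² = 1681/4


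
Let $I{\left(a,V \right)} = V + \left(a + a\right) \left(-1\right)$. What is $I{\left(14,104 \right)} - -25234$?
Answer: $25310$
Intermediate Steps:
$I{\left(a,V \right)} = V - 2 a$ ($I{\left(a,V \right)} = V + 2 a \left(-1\right) = V - 2 a$)
$I{\left(14,104 \right)} - -25234 = \left(104 - 28\right) - -25234 = \left(104 - 28\right) + 25234 = 76 + 25234 = 25310$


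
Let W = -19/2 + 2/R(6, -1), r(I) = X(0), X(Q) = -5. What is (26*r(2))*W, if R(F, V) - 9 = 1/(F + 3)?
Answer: 49465/41 ≈ 1206.5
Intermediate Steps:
r(I) = -5
R(F, V) = 9 + 1/(3 + F) (R(F, V) = 9 + 1/(F + 3) = 9 + 1/(3 + F))
W = -761/82 (W = -19/2 + 2/(((28 + 9*6)/(3 + 6))) = -19*1/2 + 2/(((28 + 54)/9)) = -19/2 + 2/(((1/9)*82)) = -19/2 + 2/(82/9) = -19/2 + 2*(9/82) = -19/2 + 9/41 = -761/82 ≈ -9.2805)
(26*r(2))*W = (26*(-5))*(-761/82) = -130*(-761/82) = 49465/41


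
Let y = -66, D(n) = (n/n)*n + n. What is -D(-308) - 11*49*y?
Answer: 36190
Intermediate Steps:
D(n) = 2*n (D(n) = 1*n + n = n + n = 2*n)
-D(-308) - 11*49*y = -2*(-308) - 11*49*(-66) = -1*(-616) - 539*(-66) = 616 - 1*(-35574) = 616 + 35574 = 36190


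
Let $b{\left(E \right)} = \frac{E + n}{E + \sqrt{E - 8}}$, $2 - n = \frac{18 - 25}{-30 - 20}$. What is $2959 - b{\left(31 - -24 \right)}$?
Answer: $\frac{88087747}{29780} + \frac{2843 \sqrt{47}}{148900} \approx 2958.1$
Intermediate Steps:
$n = \frac{93}{50}$ ($n = 2 - \frac{18 - 25}{-30 - 20} = 2 - - \frac{7}{-50} = 2 - \left(-7\right) \left(- \frac{1}{50}\right) = 2 - \frac{7}{50} = \frac{93}{50} \approx 1.86$)
$b{\left(E \right)} = \frac{\frac{93}{50} + E}{E + \sqrt{-8 + E}}$ ($b{\left(E \right)} = \frac{E + \frac{93}{50}}{E + \sqrt{E - 8}} = \frac{\frac{93}{50} + E}{E + \sqrt{-8 + E}}$)
$2959 - b{\left(31 - -24 \right)} = 2959 - \frac{\frac{93}{50} + \left(31 - -24\right)}{\left(31 - -24\right) + \sqrt{-8 + \left(31 - -24\right)}} = 2959 - \frac{\frac{93}{50} + \left(31 + 24\right)}{\left(31 + 24\right) + \sqrt{-8 + \left(31 + 24\right)}} = 2959 - \frac{\frac{93}{50} + 55}{55 + \sqrt{-8 + 55}} = 2959 - \frac{1}{55 + \sqrt{47}} \cdot \frac{2843}{50} = 2959 - \frac{2843}{50 \left(55 + \sqrt{47}\right)}$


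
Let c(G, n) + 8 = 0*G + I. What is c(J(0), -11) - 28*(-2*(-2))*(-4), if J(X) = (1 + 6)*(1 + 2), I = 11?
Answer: 451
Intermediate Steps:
J(X) = 21 (J(X) = 7*3 = 21)
c(G, n) = 3 (c(G, n) = -8 + (0*G + 11) = -8 + (0 + 11) = -8 + 11 = 3)
c(J(0), -11) - 28*(-2*(-2))*(-4) = 3 - 28*(-2*(-2))*(-4) = 3 - 112*(-4) = 3 - 28*(-16) = 3 + 448 = 451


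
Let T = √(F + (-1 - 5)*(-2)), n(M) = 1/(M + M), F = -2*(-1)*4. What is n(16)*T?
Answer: √5/16 ≈ 0.13975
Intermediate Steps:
F = 8 (F = 2*4 = 8)
n(M) = 1/(2*M)
T = 2*√5 (T = √(8 + (-1 - 5)*(-2)) = √(8 - 6*(-2)) = √(8 + 12) = √20 = 2*√5 ≈ 4.4721)
n(16)*T = ((½)/16)*(2*√5) = ((½)*(1/16))*(2*√5) = (2*√5)/32 = √5/16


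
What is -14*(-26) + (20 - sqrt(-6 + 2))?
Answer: 384 - 2*I ≈ 384.0 - 2.0*I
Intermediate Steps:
-14*(-26) + (20 - sqrt(-6 + 2)) = 364 + (20 - sqrt(-4)) = 364 + (20 - 2*I) = 384 - 2*I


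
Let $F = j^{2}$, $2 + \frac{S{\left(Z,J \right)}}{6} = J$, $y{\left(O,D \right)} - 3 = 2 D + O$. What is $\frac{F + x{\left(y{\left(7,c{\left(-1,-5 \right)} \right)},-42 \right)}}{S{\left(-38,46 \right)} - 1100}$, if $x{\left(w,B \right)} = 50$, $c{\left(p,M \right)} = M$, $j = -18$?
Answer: $- \frac{17}{38} \approx -0.44737$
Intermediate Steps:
$y{\left(O,D \right)} = 3 + O + 2 D$ ($y{\left(O,D \right)} = 3 + \left(2 D + O\right) = 3 + \left(O + 2 D\right) = 3 + O + 2 D$)
$S{\left(Z,J \right)} = -12 + 6 J$
$F = 324$ ($F = \left(-18\right)^{2} = 324$)
$\frac{F + x{\left(y{\left(7,c{\left(-1,-5 \right)} \right)},-42 \right)}}{S{\left(-38,46 \right)} - 1100} = \frac{324 + 50}{\left(-12 + 6 \cdot 46\right) - 1100} = \frac{374}{\left(-12 + 276\right) - 1100} = \frac{374}{264 - 1100} = \frac{374}{-836} = 374 \left(- \frac{1}{836}\right) = - \frac{17}{38}$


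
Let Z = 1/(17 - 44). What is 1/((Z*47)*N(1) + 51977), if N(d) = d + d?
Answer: 27/1403285 ≈ 1.9241e-5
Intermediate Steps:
N(d) = 2*d
Z = -1/27 (Z = 1/(-27) = -1/27 ≈ -0.037037)
1/((Z*47)*N(1) + 51977) = 1/((-1/27*47)*(2*1) + 51977) = 1/(-47/27*2 + 51977) = 1/(-94/27 + 51977) = 1/(1403285/27) = 27/1403285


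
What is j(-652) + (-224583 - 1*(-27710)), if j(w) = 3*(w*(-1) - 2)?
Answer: -194923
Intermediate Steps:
j(w) = -6 - 3*w (j(w) = 3*(-w - 2) = 3*(-2 - w) = -6 - 3*w)
j(-652) + (-224583 - 1*(-27710)) = (-6 - 3*(-652)) + (-224583 - 1*(-27710)) = (-6 + 1956) + (-224583 + 27710) = 1950 - 196873 = -194923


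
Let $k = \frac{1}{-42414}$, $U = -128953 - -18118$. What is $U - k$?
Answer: $- \frac{4700955689}{42414} \approx -1.1084 \cdot 10^{5}$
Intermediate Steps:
$U = -110835$ ($U = -128953 + 18118 = -110835$)
$k = - \frac{1}{42414} \approx -2.3577 \cdot 10^{-5}$
$U - k = -110835 - - \frac{1}{42414} = -110835 + \frac{1}{42414} = - \frac{4700955689}{42414}$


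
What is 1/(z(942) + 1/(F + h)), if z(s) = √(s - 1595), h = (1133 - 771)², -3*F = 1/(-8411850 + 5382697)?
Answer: 10821863955141672423/926045642110703426129932958 - 1418140340138776177976809*I*√653/926045642110703426129932958 ≈ 1.1686e-8 - 0.039133*I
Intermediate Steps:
F = 1/9087459 (F = -1/(3*(-8411850 + 5382697)) = -⅓/(-3029153) = -⅓*(-1/3029153) = 1/9087459 ≈ 1.1004e-7)
h = 131044 (h = 362² = 131044)
z(s) = √(-1595 + s)
1/(z(942) + 1/(F + h)) = 1/(√(-1595 + 942) + 1/(1/9087459 + 131044)) = 1/(√(-653) + 1/(1190856977197/9087459)) = 1/(I*√653 + 9087459/1190856977197) = 1/(9087459/1190856977197 + I*√653)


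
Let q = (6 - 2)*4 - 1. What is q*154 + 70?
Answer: 2380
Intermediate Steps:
q = 15 (q = 4*4 - 1 = 16 - 1 = 15)
q*154 + 70 = 15*154 + 70 = 2310 + 70 = 2380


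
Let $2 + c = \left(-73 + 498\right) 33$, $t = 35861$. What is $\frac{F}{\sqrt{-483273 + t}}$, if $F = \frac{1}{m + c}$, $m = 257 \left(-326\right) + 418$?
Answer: $\frac{i \sqrt{133}}{534896474} \approx 2.156 \cdot 10^{-8} i$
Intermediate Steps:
$m = -83364$ ($m = -83782 + 418 = -83364$)
$c = 14023$ ($c = -2 + \left(-73 + 498\right) 33 = -2 + 425 \cdot 33 = -2 + 14025 = 14023$)
$F = - \frac{1}{69341}$ ($F = \frac{1}{-83364 + 14023} = \frac{1}{-69341} = - \frac{1}{69341} \approx -1.4421 \cdot 10^{-5}$)
$\frac{F}{\sqrt{-483273 + t}} = - \frac{1}{69341 \sqrt{-483273 + 35861}} = - \frac{1}{69341 \sqrt{-447412}} = - \frac{1}{69341 \cdot 58 i \sqrt{133}} = - \frac{\left(- \frac{1}{7714}\right) i \sqrt{133}}{69341} = \frac{i \sqrt{133}}{534896474}$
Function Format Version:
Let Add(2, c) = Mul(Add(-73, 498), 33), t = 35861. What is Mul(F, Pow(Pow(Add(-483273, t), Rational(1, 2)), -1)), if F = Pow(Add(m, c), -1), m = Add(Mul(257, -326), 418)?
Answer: Mul(Rational(1, 534896474), I, Pow(133, Rational(1, 2))) ≈ Mul(2.1560e-8, I)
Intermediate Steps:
m = -83364 (m = Add(-83782, 418) = -83364)
c = 14023 (c = Add(-2, Mul(Add(-73, 498), 33)) = Add(-2, Mul(425, 33)) = Add(-2, 14025) = 14023)
F = Rational(-1, 69341) (F = Pow(Add(-83364, 14023), -1) = Pow(-69341, -1) = Rational(-1, 69341) ≈ -1.4421e-5)
Mul(F, Pow(Pow(Add(-483273, t), Rational(1, 2)), -1)) = Mul(Rational(-1, 69341), Pow(Pow(Add(-483273, 35861), Rational(1, 2)), -1)) = Mul(Rational(-1, 69341), Pow(Pow(-447412, Rational(1, 2)), -1)) = Mul(Rational(-1, 69341), Pow(Mul(58, I, Pow(133, Rational(1, 2))), -1)) = Mul(Rational(-1, 69341), Mul(Rational(-1, 7714), I, Pow(133, Rational(1, 2)))) = Mul(Rational(1, 534896474), I, Pow(133, Rational(1, 2)))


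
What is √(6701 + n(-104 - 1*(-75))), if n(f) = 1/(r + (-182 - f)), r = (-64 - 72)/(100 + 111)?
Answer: 2*√1760671902463/32419 ≈ 81.860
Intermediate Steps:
r = -136/211 ≈ -0.64455
n(f) = 1/(-38538/211 - f) (n(f) = 1/(-136/211 + (-182 - f)) = 1/(-38538/211 - f))
√(6701 + n(-104 - 1*(-75))) = √(6701 - 211/(38538 + 211*(-104 - 1*(-75)))) = √(6701 - 211/(38538 + 211*(-104 + 75))) = √(6701 - 211/(38538 + 211*(-29))) = √(6701 - 211/(38538 - 6119)) = √(6701 - 211/32419) = √(217239508/32419) = 2*√1760671902463/32419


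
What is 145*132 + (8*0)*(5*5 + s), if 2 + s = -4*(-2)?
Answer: 19140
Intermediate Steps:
s = 6 (s = -2 - 4*(-2) = -2 + 8 = 6)
145*132 + (8*0)*(5*5 + s) = 145*132 + (8*0)*(5*5 + 6) = 19140 + 0*(25 + 6) = 19140 + 0*31 = 19140 + 0 = 19140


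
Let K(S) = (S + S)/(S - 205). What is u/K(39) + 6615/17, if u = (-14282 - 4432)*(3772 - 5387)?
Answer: -14214850075/221 ≈ -6.4321e+7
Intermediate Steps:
u = 30223110 (u = -18714*(-1615) = 30223110)
K(S) = 2*S/(-205 + S) (K(S) = (2*S)/(-205 + S) = 2*S/(-205 + S))
u/K(39) + 6615/17 = 30223110/((2*39/(-205 + 39))) + 6615/17 = 30223110/((2*39/(-166))) + 6615*(1/17) = 30223110/((2*39*(-1/166))) + 6615/17 = 30223110/(-39/83) + 6615/17 = 30223110*(-83/39) + 6615/17 = -836172710/13 + 6615/17 = -14214850075/221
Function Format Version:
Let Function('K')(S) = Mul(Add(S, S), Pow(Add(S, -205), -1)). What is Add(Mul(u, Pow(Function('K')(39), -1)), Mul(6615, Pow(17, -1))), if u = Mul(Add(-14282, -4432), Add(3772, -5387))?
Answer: Rational(-14214850075, 221) ≈ -6.4321e+7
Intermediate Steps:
u = 30223110 (u = Mul(-18714, -1615) = 30223110)
Function('K')(S) = Mul(2, S, Pow(Add(-205, S), -1)) (Function('K')(S) = Mul(Mul(2, S), Pow(Add(-205, S), -1)) = Mul(2, S, Pow(Add(-205, S), -1)))
Add(Mul(u, Pow(Function('K')(39), -1)), Mul(6615, Pow(17, -1))) = Add(Mul(30223110, Pow(Mul(2, 39, Pow(Add(-205, 39), -1)), -1)), Mul(6615, Pow(17, -1))) = Add(Mul(30223110, Pow(Mul(2, 39, Pow(-166, -1)), -1)), Mul(6615, Rational(1, 17))) = Add(Mul(30223110, Pow(Mul(2, 39, Rational(-1, 166)), -1)), Rational(6615, 17)) = Add(Mul(30223110, Pow(Rational(-39, 83), -1)), Rational(6615, 17)) = Add(Mul(30223110, Rational(-83, 39)), Rational(6615, 17)) = Add(Rational(-836172710, 13), Rational(6615, 17)) = Rational(-14214850075, 221)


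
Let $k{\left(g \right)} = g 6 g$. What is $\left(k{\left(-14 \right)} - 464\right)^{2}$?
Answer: $506944$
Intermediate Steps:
$k{\left(g \right)} = 6 g^{2}$ ($k{\left(g \right)} = 6 g g = 6 g^{2}$)
$\left(k{\left(-14 \right)} - 464\right)^{2} = \left(6 \left(-14\right)^{2} - 464\right)^{2} = \left(6 \cdot 196 - 464\right)^{2} = \left(1176 - 464\right)^{2} = 712^{2} = 506944$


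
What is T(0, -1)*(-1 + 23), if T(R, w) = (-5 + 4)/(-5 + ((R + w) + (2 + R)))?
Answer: 11/2 ≈ 5.5000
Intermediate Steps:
T(R, w) = -1/(-3 + w + 2*R) (T(R, w) = -1/(-5 + (2 + w + 2*R)) = -1/(-3 + w + 2*R))
T(0, -1)*(-1 + 23) = (-1/(-3 - 1 + 2*0))*(-1 + 23) = -1/(-3 - 1 + 0)*22 = -1/(-4)*22 = -1*(-1/4)*22 = (1/4)*22 = 11/2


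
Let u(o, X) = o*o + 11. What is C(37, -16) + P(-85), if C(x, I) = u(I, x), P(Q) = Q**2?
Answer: 7492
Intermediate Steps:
u(o, X) = 11 + o**2 (u(o, X) = o**2 + 11 = 11 + o**2)
C(x, I) = 11 + I**2
C(37, -16) + P(-85) = (11 + (-16)**2) + (-85)**2 = (11 + 256) + 7225 = 267 + 7225 = 7492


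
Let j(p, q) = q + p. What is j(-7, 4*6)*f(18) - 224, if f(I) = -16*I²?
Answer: -88352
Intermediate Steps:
j(p, q) = p + q
j(-7, 4*6)*f(18) - 224 = (-7 + 4*6)*(-16*18²) - 224 = (-7 + 24)*(-16*324) - 224 = 17*(-5184) - 224 = -88128 - 224 = -88352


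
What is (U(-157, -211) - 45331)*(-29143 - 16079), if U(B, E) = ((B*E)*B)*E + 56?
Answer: -49624490763588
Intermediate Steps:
U(B, E) = 56 + B**2*E**2 (U(B, E) = (E*B**2)*E + 56 = B**2*E**2 + 56 = 56 + B**2*E**2)
(U(-157, -211) - 45331)*(-29143 - 16079) = ((56 + (-157)**2*(-211)**2) - 45331)*(-29143 - 16079) = ((56 + 24649*44521) - 45331)*(-45222) = ((56 + 1097398129) - 45331)*(-45222) = (1097398185 - 45331)*(-45222) = 1097352854*(-45222) = -49624490763588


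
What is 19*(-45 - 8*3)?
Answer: -1311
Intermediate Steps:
19*(-45 - 8*3) = 19*(-45 - 24) = 19*(-69) = -1311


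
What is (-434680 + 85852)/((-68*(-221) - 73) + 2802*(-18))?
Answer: 116276/11827 ≈ 9.8314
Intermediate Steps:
(-434680 + 85852)/((-68*(-221) - 73) + 2802*(-18)) = -348828/((15028 - 73) - 50436) = -348828/(14955 - 50436) = -348828/(-35481) = -348828*(-1/35481) = 116276/11827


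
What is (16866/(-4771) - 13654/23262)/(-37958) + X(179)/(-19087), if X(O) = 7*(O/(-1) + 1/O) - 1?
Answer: 473569912589141821/7196486221660838934 ≈ 0.065806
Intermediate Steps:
X(O) = -1 - 7*O + 7/O (X(O) = 7*(O*(-1) + 1/O) - 1 = 7*(-O + 1/O) - 1 = 7*(1/O - O) - 1 = (-7*O + 7/O) - 1 = -1 - 7*O + 7/O)
(16866/(-4771) - 13654/23262)/(-37958) + X(179)/(-19087) = (16866/(-4771) - 13654/23262)/(-37958) + (-1 - 7*179 + 7/179)/(-19087) = (16866*(-1/4771) - 13654*1/23262)*(-1/37958) + (-1 - 1253 + 7*(1/179))*(-1/19087) = (-16866/4771 - 6827/11631)*(-1/37958) + (-1 - 1253 + 7/179)*(-1/19087) = -228740063/55491501*(-1/37958) - 224459/179*(-1/19087) = 228740063/2106346394958 + 224459/3416573 = 473569912589141821/7196486221660838934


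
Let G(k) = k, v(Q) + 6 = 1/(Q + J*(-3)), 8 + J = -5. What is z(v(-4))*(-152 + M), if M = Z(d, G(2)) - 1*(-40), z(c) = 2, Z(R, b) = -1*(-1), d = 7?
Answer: -222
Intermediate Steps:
J = -13 (J = -8 - 5 = -13)
v(Q) = -6 + 1/(39 + Q) (v(Q) = -6 + 1/(Q - 13*(-3)) = -6 + 1/(Q + 39) = -6 + 1/(39 + Q))
Z(R, b) = 1
M = 41 (M = 1 - 1*(-40) = 1 + 40 = 41)
z(v(-4))*(-152 + M) = 2*(-152 + 41) = 2*(-111) = -222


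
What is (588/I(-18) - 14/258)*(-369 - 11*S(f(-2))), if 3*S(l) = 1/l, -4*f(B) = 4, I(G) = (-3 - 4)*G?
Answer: -652120/387 ≈ -1685.1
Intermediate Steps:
I(G) = -7*G
f(B) = -1 (f(B) = -¼*4 = -1)
S(l) = 1/(3*l) (S(l) = (1/l)/3 = 1/(3*l))
(588/I(-18) - 14/258)*(-369 - 11*S(f(-2))) = (588/((-7*(-18))) - 14/258)*(-369 - 11/(3*(-1))) = (588/126 - 14*1/258)*(-369 - 11*(-1)/3) = (588*(1/126) - 7/129)*(-369 - 11*(-⅓)) = (14/3 - 7/129)*(-369 + 11/3) = (595/129)*(-1096/3) = -652120/387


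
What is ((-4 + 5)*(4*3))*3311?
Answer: 39732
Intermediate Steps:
((-4 + 5)*(4*3))*3311 = (1*12)*3311 = 12*3311 = 39732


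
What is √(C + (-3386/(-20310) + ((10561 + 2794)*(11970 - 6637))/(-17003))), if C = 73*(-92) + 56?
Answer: I*√6600700515077612610/24666495 ≈ 104.16*I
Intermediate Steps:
C = -6660 (C = -6716 + 56 = -6660)
√(C + (-3386/(-20310) + ((10561 + 2794)*(11970 - 6637))/(-17003))) = √(-6660 + (-3386/(-20310) + ((10561 + 2794)*(11970 - 6637))/(-17003))) = √(-6660 + (-3386*(-1/20310) + (13355*5333)*(-1/17003))) = √(-6660 + (1693/10155 + 71222215*(-1/17003))) = √(-6660 + (1693/10155 - 71222215/17003)) = √(-6660 - 723232807246/172665465) = √(-1873184804146/172665465) = I*√6600700515077612610/24666495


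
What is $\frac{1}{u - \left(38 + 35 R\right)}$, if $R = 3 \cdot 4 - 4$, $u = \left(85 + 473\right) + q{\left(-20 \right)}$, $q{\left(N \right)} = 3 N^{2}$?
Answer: $\frac{1}{1440} \approx 0.00069444$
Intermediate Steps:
$u = 1758$ ($u = \left(85 + 473\right) + 3 \left(-20\right)^{2} = 558 + 3 \cdot 400 = 558 + 1200 = 1758$)
$R = 8$ ($R = 12 - 4 = 8$)
$\frac{1}{u - \left(38 + 35 R\right)} = \frac{1}{1758 - 318} = \frac{1}{1440}$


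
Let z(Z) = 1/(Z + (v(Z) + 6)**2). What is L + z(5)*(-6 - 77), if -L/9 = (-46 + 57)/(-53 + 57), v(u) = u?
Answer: -6403/252 ≈ -25.409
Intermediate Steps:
L = -99/4 (L = -9*(-46 + 57)/(-53 + 57) = -99/4 ≈ -24.750)
z(Z) = 1/(Z + (6 + Z)**2) (z(Z) = 1/(Z + (Z + 6)**2) = 1/(Z + (6 + Z)**2))
L + z(5)*(-6 - 77) = -99/4 + (-6 - 77)/(5 + (6 + 5)**2) = -99/4 - 83/(5 + 11**2) = -99/4 - 83/(5 + 121) = -99/4 - 83/126 = -6403/252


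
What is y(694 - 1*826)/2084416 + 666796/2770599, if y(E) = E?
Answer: 26721433309/111059247792 ≈ 0.24061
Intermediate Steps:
y(694 - 1*826)/2084416 + 666796/2770599 = (694 - 1*826)/2084416 + 666796/2770599 = (694 - 826)*(1/2084416) + 666796*(1/2770599) = -132*1/2084416 + 51292/213123 = -33/521104 + 51292/213123 = 26721433309/111059247792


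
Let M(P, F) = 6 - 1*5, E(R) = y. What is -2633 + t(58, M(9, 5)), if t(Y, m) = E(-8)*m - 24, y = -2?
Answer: -2659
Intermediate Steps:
E(R) = -2
M(P, F) = 1 (M(P, F) = 6 - 5 = 1)
t(Y, m) = -24 - 2*m (t(Y, m) = -2*m - 24 = -24 - 2*m)
-2633 + t(58, M(9, 5)) = -2633 + (-24 - 2*1) = -2633 + (-24 - 2) = -2633 - 26 = -2659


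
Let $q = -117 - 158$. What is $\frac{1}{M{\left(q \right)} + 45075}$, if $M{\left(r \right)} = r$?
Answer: $\frac{1}{44800} \approx 2.2321 \cdot 10^{-5}$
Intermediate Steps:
$q = -275$
$\frac{1}{M{\left(q \right)} + 45075} = \frac{1}{-275 + 45075} = \frac{1}{44800}$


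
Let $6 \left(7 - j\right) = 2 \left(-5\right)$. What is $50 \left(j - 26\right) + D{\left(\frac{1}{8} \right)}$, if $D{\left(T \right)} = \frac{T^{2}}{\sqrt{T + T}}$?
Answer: $- \frac{83197}{96} \approx -866.64$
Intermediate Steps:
$j = \frac{26}{3}$ ($j = 7 - \frac{2 \left(-5\right)}{6} = 7 - - \frac{5}{3} = 7 + \frac{5}{3} = \frac{26}{3} \approx 8.6667$)
$D{\left(T \right)} = \frac{\sqrt{2} T^{\frac{3}{2}}}{2}$ ($D{\left(T \right)} = \frac{T^{2}}{\sqrt{2 T}} = \frac{T^{2}}{\sqrt{2} \sqrt{T}} = T^{2} \frac{\sqrt{2}}{2 \sqrt{T}} = \frac{\sqrt{2} T^{\frac{3}{2}}}{2}$)
$50 \left(j - 26\right) + D{\left(\frac{1}{8} \right)} = 50 \left(\frac{26}{3} - 26\right) + \frac{\sqrt{2} \left(\frac{1}{8}\right)^{\frac{3}{2}}}{2} = 50 \left(\frac{26}{3} - 26\right) + \frac{\sqrt{2}}{2 \cdot 16 \sqrt{2}} = 50 \left(- \frac{52}{3}\right) + \frac{\sqrt{2} \frac{\sqrt{2}}{32}}{2} = - \frac{2600}{3} + \frac{1}{32} = - \frac{83197}{96}$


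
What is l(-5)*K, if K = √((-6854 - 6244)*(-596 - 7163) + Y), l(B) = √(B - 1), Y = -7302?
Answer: 12*I*√4234170 ≈ 24693.0*I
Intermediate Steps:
l(B) = √(-1 + B)
K = 12*√705695 (K = √((-6854 - 6244)*(-596 - 7163) - 7302) = √(-13098*(-7759) - 7302) = √(101627382 - 7302) = √101620080 = 12*√705695 ≈ 10081.)
l(-5)*K = √(-1 - 5)*(12*√705695) = √(-6)*(12*√705695) = (I*√6)*(12*√705695) = 12*I*√4234170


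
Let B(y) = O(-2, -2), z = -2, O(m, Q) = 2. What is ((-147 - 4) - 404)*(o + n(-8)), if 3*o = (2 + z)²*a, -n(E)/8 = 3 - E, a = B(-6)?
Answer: 48840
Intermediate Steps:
B(y) = 2
a = 2
n(E) = -24 + 8*E (n(E) = -8*(3 - E) = -24 + 8*E)
o = 0 (o = ((2 - 2)²*2)/3 = (0²*2)/3 = (0*2)/3 = (⅓)*0 = 0)
((-147 - 4) - 404)*(o + n(-8)) = ((-147 - 4) - 404)*(0 + (-24 + 8*(-8))) = (-151 - 404)*(0 + (-24 - 64)) = -555*(0 - 88) = -555*(-88) = 48840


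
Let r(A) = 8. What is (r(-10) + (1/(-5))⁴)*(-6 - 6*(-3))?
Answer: 60012/625 ≈ 96.019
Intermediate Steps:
(r(-10) + (1/(-5))⁴)*(-6 - 6*(-3)) = (8 + (1/(-5))⁴)*(-6 - 6*(-3)) = (8 + (1*(-⅕))⁴)*(-6 + 18) = (8 + (-⅕)⁴)*12 = (8 + 1/625)*12 = (5001/625)*12 = 60012/625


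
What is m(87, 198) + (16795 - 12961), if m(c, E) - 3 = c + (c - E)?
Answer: 3813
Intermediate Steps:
m(c, E) = 3 - E + 2*c (m(c, E) = 3 + (c + (c - E)) = 3 + (-E + 2*c) = 3 - E + 2*c)
m(87, 198) + (16795 - 12961) = (3 - 1*198 + 2*87) + (16795 - 12961) = (3 - 198 + 174) + 3834 = -21 + 3834 = 3813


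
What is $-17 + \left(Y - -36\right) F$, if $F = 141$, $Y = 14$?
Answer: $7033$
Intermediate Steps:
$-17 + \left(Y - -36\right) F = -17 + \left(14 - -36\right) 141 = -17 + \left(14 + 36\right) 141 = -17 + 50 \cdot 141 = -17 + 7050 = 7033$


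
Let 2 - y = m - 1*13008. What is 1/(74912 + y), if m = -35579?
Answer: 1/123501 ≈ 8.0971e-6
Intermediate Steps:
y = 48589 (y = 2 - (-35579 - 1*13008) = 2 - (-35579 - 13008) = 2 - 1*(-48587) = 2 + 48587 = 48589)
1/(74912 + y) = 1/(74912 + 48589) = 1/123501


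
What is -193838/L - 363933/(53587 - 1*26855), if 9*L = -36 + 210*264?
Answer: -97658539/2165292 ≈ -45.102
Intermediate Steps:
L = 6156 (L = (-36 + 210*264)/9 = (-36 + 55440)/9 = (⅑)*55404 = 6156)
-193838/L - 363933/(53587 - 1*26855) = -193838/6156 - 363933/(53587 - 1*26855) = -193838*1/6156 - 363933/(53587 - 26855) = -5101/162 - 363933/26732 = -97658539/2165292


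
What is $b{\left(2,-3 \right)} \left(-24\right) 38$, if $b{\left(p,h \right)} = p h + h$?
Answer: $8208$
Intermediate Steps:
$b{\left(p,h \right)} = h + h p$ ($b{\left(p,h \right)} = h p + h = h + h p$)
$b{\left(2,-3 \right)} \left(-24\right) 38 = - 3 \left(1 + 2\right) \left(-24\right) 38 = \left(-3\right) 3 \left(-24\right) 38 = \left(-9\right) \left(-24\right) 38 = 216 \cdot 38 = 8208$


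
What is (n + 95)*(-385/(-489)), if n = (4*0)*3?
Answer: 36575/489 ≈ 74.796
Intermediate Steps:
n = 0 (n = 0*3 = 0)
(n + 95)*(-385/(-489)) = (0 + 95)*(-385/(-489)) = 95*(-385*(-1/489)) = 95*(385/489) = 36575/489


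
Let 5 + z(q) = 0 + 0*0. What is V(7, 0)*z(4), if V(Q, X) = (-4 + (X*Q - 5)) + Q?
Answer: 10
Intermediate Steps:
V(Q, X) = -9 + Q + Q*X (V(Q, X) = (-4 + (Q*X - 5)) + Q = (-4 + (-5 + Q*X)) + Q = (-9 + Q*X) + Q = -9 + Q + Q*X)
z(q) = -5 (z(q) = -5 + (0 + 0*0) = -5 + (0 + 0) = -5 + 0 = -5)
V(7, 0)*z(4) = (-9 + 7 + 7*0)*(-5) = (-9 + 7 + 0)*(-5) = -2*(-5) = 10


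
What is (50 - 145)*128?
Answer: -12160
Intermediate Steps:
(50 - 145)*128 = -95*128 = -12160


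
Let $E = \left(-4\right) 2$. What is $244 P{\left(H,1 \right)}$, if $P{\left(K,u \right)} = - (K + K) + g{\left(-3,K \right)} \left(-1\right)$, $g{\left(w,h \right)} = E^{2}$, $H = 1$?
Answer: $-16104$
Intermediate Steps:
$E = -8$
$g{\left(w,h \right)} = 64$ ($g{\left(w,h \right)} = \left(-8\right)^{2} = 64$)
$P{\left(K,u \right)} = -64 - 2 K$ ($P{\left(K,u \right)} = - (K + K) + 64 \left(-1\right) = - 2 K - 64 = -64 - 2 K$)
$244 P{\left(H,1 \right)} = 244 \left(-64 - 2\right) = 244 \left(-66\right) = -16104$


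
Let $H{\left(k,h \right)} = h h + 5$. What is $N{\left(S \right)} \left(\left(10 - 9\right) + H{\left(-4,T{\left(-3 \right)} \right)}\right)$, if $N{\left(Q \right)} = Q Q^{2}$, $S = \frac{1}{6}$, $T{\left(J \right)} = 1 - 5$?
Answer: $\frac{11}{108} \approx 0.10185$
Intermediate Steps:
$T{\left(J \right)} = -4$ ($T{\left(J \right)} = 1 - 5 = -4$)
$H{\left(k,h \right)} = 5 + h^{2}$ ($H{\left(k,h \right)} = h^{2} + 5 = 5 + h^{2}$)
$S = \frac{1}{6} \approx 0.16667$
$N{\left(Q \right)} = Q^{3}$
$N{\left(S \right)} \left(\left(10 - 9\right) + H{\left(-4,T{\left(-3 \right)} \right)}\right) = \frac{\left(10 - 9\right) + \left(5 + \left(-4\right)^{2}\right)}{216} = \frac{1 + \left(5 + 16\right)}{216} = \frac{1 + 21}{216} = \frac{1}{216} \cdot 22 = \frac{11}{108}$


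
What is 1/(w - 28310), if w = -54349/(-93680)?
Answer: -93680/2652026451 ≈ -3.5324e-5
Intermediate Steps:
w = 54349/93680 (w = -54349*(-1/93680) = 54349/93680 ≈ 0.58016)
1/(w - 28310) = 1/(54349/93680 - 28310) = 1/(-2652026451/93680) = -93680/2652026451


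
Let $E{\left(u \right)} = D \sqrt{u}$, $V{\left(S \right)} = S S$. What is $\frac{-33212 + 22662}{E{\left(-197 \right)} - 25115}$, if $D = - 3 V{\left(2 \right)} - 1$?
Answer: $\frac{132481625}{315398259} - \frac{68575 i \sqrt{197}}{315398259} \approx 0.42005 - 0.0030517 i$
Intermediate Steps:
$V{\left(S \right)} = S^{2}$
$D = -13$ ($D = - 3 \cdot 2^{2} - 1 = \left(-3\right) 4 - 1 = -12 - 1 = -13$)
$E{\left(u \right)} = - 13 \sqrt{u}$
$\frac{-33212 + 22662}{E{\left(-197 \right)} - 25115} = \frac{-33212 + 22662}{- 13 \sqrt{-197} - 25115} = - \frac{10550}{- 13 i \sqrt{197} - 25115} = - \frac{10550}{-25115 - 13 i \sqrt{197}}$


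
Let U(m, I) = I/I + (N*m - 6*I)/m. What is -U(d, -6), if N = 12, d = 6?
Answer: -19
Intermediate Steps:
U(m, I) = 1 + (-6*I + 12*m)/m (U(m, I) = I/I + (12*m - 6*I)/m = 1 + (-6*I + 12*m)/m)
-U(d, -6) = -(13 - 6*(-6)/6) = -(13 - 6*(-6)*⅙) = -(13 + 6) = -1*19 = -19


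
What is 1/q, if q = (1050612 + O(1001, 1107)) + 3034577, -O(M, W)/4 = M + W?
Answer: 1/4076757 ≈ 2.4529e-7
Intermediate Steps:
O(M, W) = -4*M - 4*W (O(M, W) = -4*(M + W) = -4*M - 4*W)
q = 4076757 (q = (1050612 + (-4*1001 - 4*1107)) + 3034577 = (1050612 + (-4004 - 4428)) + 3034577 = (1050612 - 8432) + 3034577 = 1042180 + 3034577 = 4076757)
1/q = 1/4076757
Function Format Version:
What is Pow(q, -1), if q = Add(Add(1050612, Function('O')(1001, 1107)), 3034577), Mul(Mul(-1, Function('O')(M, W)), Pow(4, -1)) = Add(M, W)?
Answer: Rational(1, 4076757) ≈ 2.4529e-7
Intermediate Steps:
Function('O')(M, W) = Add(Mul(-4, M), Mul(-4, W)) (Function('O')(M, W) = Mul(-4, Add(M, W)) = Add(Mul(-4, M), Mul(-4, W)))
q = 4076757 (q = Add(Add(1050612, Add(Mul(-4, 1001), Mul(-4, 1107))), 3034577) = Add(Add(1050612, Add(-4004, -4428)), 3034577) = Add(Add(1050612, -8432), 3034577) = Add(1042180, 3034577) = 4076757)
Pow(q, -1) = Pow(4076757, -1) = Rational(1, 4076757)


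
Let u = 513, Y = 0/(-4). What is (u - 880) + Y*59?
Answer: -367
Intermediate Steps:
Y = 0 (Y = 0*(-¼) = 0)
(u - 880) + Y*59 = (513 - 880) + 0*59 = -367 + 0 = -367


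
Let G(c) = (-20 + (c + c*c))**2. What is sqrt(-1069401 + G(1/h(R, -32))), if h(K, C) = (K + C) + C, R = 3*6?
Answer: I*sqrt(4786401130631)/2116 ≈ 1033.9*I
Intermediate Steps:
R = 18
h(K, C) = K + 2*C (h(K, C) = (C + K) + C = K + 2*C)
G(c) = (-20 + c + c**2)**2 (G(c) = (-20 + (c + c**2))**2 = (-20 + c + c**2)**2)
sqrt(-1069401 + G(1/h(R, -32))) = sqrt(-1069401 + (-20 + 1/(18 + 2*(-32)) + (1/(18 + 2*(-32)))**2)**2) = sqrt(-1069401 + (-20 + 1/(18 - 64) + (1/(18 - 64))**2)**2) = sqrt(-1069401 + (-20 + 1/(-46) + (1/(-46))**2)**2) = sqrt(-1069401 + (-20 - 1/46 + (-1/46)**2)**2) = sqrt(-1069401 + (-20 - 1/46 + 1/2116)**2) = sqrt(-1069401 + (-42365/2116)**2) = sqrt(-1069401 + 1794793225/4477456) = sqrt(-4786401130631/4477456) = I*sqrt(4786401130631)/2116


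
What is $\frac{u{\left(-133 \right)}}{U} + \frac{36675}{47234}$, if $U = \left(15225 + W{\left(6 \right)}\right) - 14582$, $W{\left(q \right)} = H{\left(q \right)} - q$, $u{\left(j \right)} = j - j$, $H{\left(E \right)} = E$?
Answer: $\frac{36675}{47234} \approx 0.77645$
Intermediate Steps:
$u{\left(j \right)} = 0$
$W{\left(q \right)} = 0$ ($W{\left(q \right)} = q - q = 0$)
$U = 643$ ($U = \left(15225 + 0\right) - 14582 = 15225 - 14582 = 643$)
$\frac{u{\left(-133 \right)}}{U} + \frac{36675}{47234} = \frac{0}{643} + \frac{36675}{47234} = 0 \cdot \frac{1}{643} + 36675 \cdot \frac{1}{47234} = 0 + \frac{36675}{47234} = \frac{36675}{47234}$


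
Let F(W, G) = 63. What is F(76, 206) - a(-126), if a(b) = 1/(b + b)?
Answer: 15877/252 ≈ 63.004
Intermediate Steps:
a(b) = 1/(2*b)
F(76, 206) - a(-126) = 63 - 1/(2*(-126)) = 63 - (-1)/(2*126) = 63 - 1*(-1/252) = 63 + 1/252 = 15877/252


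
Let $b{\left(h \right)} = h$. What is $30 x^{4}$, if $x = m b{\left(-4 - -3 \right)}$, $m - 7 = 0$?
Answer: $72030$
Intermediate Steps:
$m = 7$ ($m = 7 + 0 = 7$)
$x = -7$ ($x = 7 \left(-4 - -3\right) = 7 \left(-4 + 3\right) = 7 \left(-1\right) = -7$)
$30 x^{4} = 30 \left(-7\right)^{4} = 30 \cdot 2401 = 72030$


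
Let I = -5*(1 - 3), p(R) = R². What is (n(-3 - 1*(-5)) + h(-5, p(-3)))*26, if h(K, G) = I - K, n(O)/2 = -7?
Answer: 26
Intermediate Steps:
n(O) = -14 (n(O) = 2*(-7) = -14)
I = 10 (I = -5*(-2) = 10)
h(K, G) = 10 - K
(n(-3 - 1*(-5)) + h(-5, p(-3)))*26 = (-14 + (10 - 1*(-5)))*26 = (-14 + (10 + 5))*26 = (-14 + 15)*26 = 1*26 = 26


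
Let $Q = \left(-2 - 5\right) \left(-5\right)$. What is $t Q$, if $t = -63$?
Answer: $-2205$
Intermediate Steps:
$Q = 35$ ($Q = \left(-7\right) \left(-5\right) = 35$)
$t Q = \left(-63\right) 35 = -2205$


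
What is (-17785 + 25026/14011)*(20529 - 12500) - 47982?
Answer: -2001182805463/14011 ≈ -1.4283e+8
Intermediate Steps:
(-17785 + 25026/14011)*(20529 - 12500) - 47982 = (-17785 + 25026*(1/14011))*8029 - 47982 = (-17785 + 25026/14011)*8029 - 47982 = -249160609/14011*8029 - 47982 = -2000510529661/14011 - 47982 = -2001182805463/14011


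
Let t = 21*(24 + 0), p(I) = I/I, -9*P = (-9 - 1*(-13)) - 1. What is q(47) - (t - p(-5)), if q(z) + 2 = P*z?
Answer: -1562/3 ≈ -520.67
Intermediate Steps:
P = -⅓ (P = -((-9 - 1*(-13)) - 1)/9 = -((-9 + 13) - 1)/9 = -(4 - 1)/9 = -⅑*3 = -⅓ ≈ -0.33333)
p(I) = 1
q(z) = -2 - z/3
t = 504 (t = 21*24 = 504)
q(47) - (t - p(-5)) = (-2 - ⅓*47) - (504 - 1*1) = (-2 - 47/3) - (504 - 1) = -53/3 - 1*503 = -53/3 - 503 = -1562/3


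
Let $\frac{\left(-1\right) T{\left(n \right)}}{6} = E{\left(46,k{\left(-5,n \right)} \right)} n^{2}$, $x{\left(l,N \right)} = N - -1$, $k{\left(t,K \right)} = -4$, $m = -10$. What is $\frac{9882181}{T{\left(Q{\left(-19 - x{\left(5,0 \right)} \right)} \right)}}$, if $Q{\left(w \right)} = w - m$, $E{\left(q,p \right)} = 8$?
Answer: $- \frac{9882181}{4800} \approx -2058.8$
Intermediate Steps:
$x{\left(l,N \right)} = 1 + N$ ($x{\left(l,N \right)} = N + 1 = 1 + N$)
$Q{\left(w \right)} = 10 + w$ ($Q{\left(w \right)} = w - -10 = w + 10 = 10 + w$)
$T{\left(n \right)} = - 48 n^{2}$ ($T{\left(n \right)} = - 6 \cdot 8 n^{2} = - 48 n^{2}$)
$\frac{9882181}{T{\left(Q{\left(-19 - x{\left(5,0 \right)} \right)} \right)}} = \frac{9882181}{\left(-48\right) \left(10 - 20\right)^{2}} = \frac{9882181}{\left(-48\right) \left(-10\right)^{2}} = \frac{9882181}{\left(-48\right) 100} = \frac{9882181}{-4800} = 9882181 \left(- \frac{1}{4800}\right) = - \frac{9882181}{4800}$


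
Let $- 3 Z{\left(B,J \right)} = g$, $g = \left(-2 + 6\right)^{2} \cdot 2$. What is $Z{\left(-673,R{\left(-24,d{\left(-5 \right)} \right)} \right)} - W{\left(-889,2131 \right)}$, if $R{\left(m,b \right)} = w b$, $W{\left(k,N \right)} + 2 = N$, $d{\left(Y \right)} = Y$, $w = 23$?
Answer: $- \frac{6419}{3} \approx -2139.7$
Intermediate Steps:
$W{\left(k,N \right)} = -2 + N$
$R{\left(m,b \right)} = 23 b$
$g = 32$ ($g = 4^{2} \cdot 2 = 16 \cdot 2 = 32$)
$Z{\left(B,J \right)} = - \frac{32}{3}$ ($Z{\left(B,J \right)} = \left(- \frac{1}{3}\right) 32 = - \frac{32}{3}$)
$Z{\left(-673,R{\left(-24,d{\left(-5 \right)} \right)} \right)} - W{\left(-889,2131 \right)} = - \frac{32}{3} - \left(-2 + 2131\right) = - \frac{32}{3} - 2129 = - \frac{6419}{3}$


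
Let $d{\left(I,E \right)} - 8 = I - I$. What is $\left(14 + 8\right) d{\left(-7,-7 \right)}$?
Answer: $176$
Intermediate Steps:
$d{\left(I,E \right)} = 8$ ($d{\left(I,E \right)} = 8 + \left(I - I\right) = 8 + 0 = 8$)
$\left(14 + 8\right) d{\left(-7,-7 \right)} = \left(14 + 8\right) 8 = 22 \cdot 8 = 176$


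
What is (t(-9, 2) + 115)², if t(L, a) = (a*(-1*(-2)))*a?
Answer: 15129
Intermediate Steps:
t(L, a) = 2*a² (t(L, a) = (a*2)*a = (2*a)*a = 2*a²)
(t(-9, 2) + 115)² = (2*2² + 115)² = (2*4 + 115)² = (8 + 115)² = 123² = 15129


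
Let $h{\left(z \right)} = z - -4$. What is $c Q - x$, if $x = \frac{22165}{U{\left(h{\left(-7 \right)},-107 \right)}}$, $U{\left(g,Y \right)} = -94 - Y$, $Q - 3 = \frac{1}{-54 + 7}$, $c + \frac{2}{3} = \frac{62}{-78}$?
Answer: $- \frac{1044415}{611} \approx -1709.4$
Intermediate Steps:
$h{\left(z \right)} = 4 + z$ ($h{\left(z \right)} = z + 4 = 4 + z$)
$c = - \frac{19}{13}$ ($c = - \frac{2}{3} + \frac{62}{-78} = - \frac{2}{3} + 62 \left(- \frac{1}{78}\right) = - \frac{2}{3} - \frac{31}{39} = - \frac{19}{13} \approx -1.4615$)
$Q = \frac{140}{47}$ ($Q = 3 + \frac{1}{-54 + 7} = 3 + \frac{1}{-47} = 3 - \frac{1}{47} = \frac{140}{47} \approx 2.9787$)
$x = 1705$ ($x = \frac{22165}{-94 - -107} = \frac{22165}{-94 + 107} = \frac{22165}{13} = 22165 \cdot \frac{1}{13} = 1705$)
$c Q - x = \left(- \frac{19}{13}\right) \frac{140}{47} - 1705 = - \frac{2660}{611} - 1705 = - \frac{1044415}{611}$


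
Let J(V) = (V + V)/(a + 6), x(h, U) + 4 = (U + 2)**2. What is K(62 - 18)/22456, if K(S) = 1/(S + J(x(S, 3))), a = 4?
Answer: 5/5411896 ≈ 9.2389e-7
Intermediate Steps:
x(h, U) = -4 + (2 + U)**2 (x(h, U) = -4 + (U + 2)**2 = -4 + (2 + U)**2)
J(V) = V/5 (J(V) = (V + V)/(4 + 6) = (2*V)/10 = (2*V)*(1/10) = V/5)
K(S) = 1/(21/5 + S) (K(S) = 1/(S + (3*(4 + 3))/5) = 1/(S + (3*7)/5) = 1/(S + (1/5)*21) = 1/(S + 21/5) = 1/(21/5 + S))
K(62 - 18)/22456 = (5/(21 + 5*(62 - 18)))/22456 = (5/(21 + 5*44))*(1/22456) = (5/(21 + 220))*(1/22456) = (5/241)*(1/22456) = 5/5411896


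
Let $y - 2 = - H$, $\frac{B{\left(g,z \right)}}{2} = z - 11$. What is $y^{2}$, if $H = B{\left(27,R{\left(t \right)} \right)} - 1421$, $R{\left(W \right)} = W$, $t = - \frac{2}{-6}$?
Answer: $\frac{18774889}{9} \approx 2.0861 \cdot 10^{6}$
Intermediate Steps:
$t = \frac{1}{3}$ ($t = \left(-2\right) \left(- \frac{1}{6}\right) = \frac{1}{3} \approx 0.33333$)
$B{\left(g,z \right)} = -22 + 2 z$ ($B{\left(g,z \right)} = 2 \left(z - 11\right) = 2 \left(-11 + z\right) = -22 + 2 z$)
$H = - \frac{4327}{3}$ ($H = \left(-22 + 2 \cdot \frac{1}{3}\right) - 1421 = \left(-22 + \frac{2}{3}\right) - 1421 = - \frac{64}{3} - 1421 = - \frac{4327}{3} \approx -1442.3$)
$y = \frac{4333}{3}$ ($y = 2 - - \frac{4327}{3} = 2 + \frac{4327}{3} = \frac{4333}{3} \approx 1444.3$)
$y^{2} = \left(\frac{4333}{3}\right)^{2} = \frac{18774889}{9}$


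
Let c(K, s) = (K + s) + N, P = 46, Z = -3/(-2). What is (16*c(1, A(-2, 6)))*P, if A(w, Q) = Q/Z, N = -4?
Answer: 736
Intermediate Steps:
Z = 3/2 (Z = -3*(-½) = 3/2 ≈ 1.5000)
A(w, Q) = 2*Q/3 (A(w, Q) = Q/(3/2) = Q*(⅔) = 2*Q/3)
c(K, s) = -4 + K + s (c(K, s) = (K + s) - 4 = -4 + K + s)
(16*c(1, A(-2, 6)))*P = (16*(-4 + 1 + (⅔)*6))*46 = (16*(-4 + 1 + 4))*46 = (16*1)*46 = 16*46 = 736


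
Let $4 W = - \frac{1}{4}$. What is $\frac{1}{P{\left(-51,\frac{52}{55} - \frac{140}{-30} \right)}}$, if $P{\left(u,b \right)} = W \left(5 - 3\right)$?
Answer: $-8$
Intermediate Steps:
$W = - \frac{1}{16}$ ($W = \frac{\left(-1\right) \frac{1}{4}}{4} = \frac{1}{4} \left(- \frac{1}{4}\right) = - \frac{1}{16} \approx -0.0625$)
$P{\left(u,b \right)} = - \frac{1}{8}$ ($P{\left(u,b \right)} = - \frac{5 - 3}{16} = \left(- \frac{1}{16}\right) 2 = - \frac{1}{8}$)
$\frac{1}{P{\left(-51,\frac{52}{55} - \frac{140}{-30} \right)}} = \frac{1}{- \frac{1}{8}} = -8$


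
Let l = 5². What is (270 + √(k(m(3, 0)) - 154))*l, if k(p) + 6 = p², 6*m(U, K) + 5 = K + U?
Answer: 6750 + 25*I*√1439/3 ≈ 6750.0 + 316.12*I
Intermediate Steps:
m(U, K) = -⅚ + K/6 + U/6 (m(U, K) = -⅚ + (K + U)/6 = -⅚ + (K/6 + U/6) = -⅚ + K/6 + U/6)
k(p) = -6 + p²
l = 25
(270 + √(k(m(3, 0)) - 154))*l = (270 + √((-6 + (-⅚ + (⅙)*0 + (⅙)*3)²) - 154))*25 = (270 + √((-6 + (-⅚ + 0 + ½)²) - 154))*25 = (270 + √((-6 + (-⅓)²) - 154))*25 = (270 + √((-6 + ⅑) - 154))*25 = (270 + √(-53/9 - 154))*25 = (270 + √(-1439/9))*25 = (270 + I*√1439/3)*25 = 6750 + 25*I*√1439/3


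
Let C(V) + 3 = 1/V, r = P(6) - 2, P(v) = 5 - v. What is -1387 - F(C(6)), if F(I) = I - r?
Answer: -8323/6 ≈ -1387.2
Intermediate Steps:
r = -3 (r = (5 - 1*6) - 2 = (5 - 6) - 2 = -1 - 2 = -3)
C(V) = -3 + 1/V
F(I) = 3 + I (F(I) = I - 1*(-3) = I + 3 = 3 + I)
-1387 - F(C(6)) = -1387 - (3 + (-3 + 1/6)) = -1387 - (3 + (-3 + ⅙)) = -1387 - (3 - 17/6) = -1387 - 1*⅙ = -1387 - ⅙ = -8323/6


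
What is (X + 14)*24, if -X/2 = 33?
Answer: -1248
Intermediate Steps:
X = -66 (X = -2*33 = -66)
(X + 14)*24 = (-66 + 14)*24 = -52*24 = -1248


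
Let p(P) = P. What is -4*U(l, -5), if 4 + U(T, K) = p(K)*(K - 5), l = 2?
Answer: -184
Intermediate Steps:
U(T, K) = -4 + K*(-5 + K) (U(T, K) = -4 + K*(K - 5) = -4 + K*(-5 + K))
-4*U(l, -5) = -4*(-4 + (-5)**2 - 5*(-5)) = -4*(-4 + 25 + 25) = -4*46 = -184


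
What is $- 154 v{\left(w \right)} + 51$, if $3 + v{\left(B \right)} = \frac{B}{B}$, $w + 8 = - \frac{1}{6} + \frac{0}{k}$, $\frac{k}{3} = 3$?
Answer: $359$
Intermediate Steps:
$k = 9$ ($k = 3 \cdot 3 = 9$)
$w = - \frac{49}{6}$ ($w = -8 + \left(- \frac{1}{6} + \frac{0}{9}\right) = -8 + \left(\left(-1\right) \frac{1}{6} + 0 \cdot \frac{1}{9}\right) = -8 + \left(- \frac{1}{6} + 0\right) = -8 - \frac{1}{6} = - \frac{49}{6} \approx -8.1667$)
$v{\left(B \right)} = -2$ ($v{\left(B \right)} = -3 + \frac{B}{B} = -3 + 1 = -2$)
$- 154 v{\left(w \right)} + 51 = \left(-154\right) \left(-2\right) + 51 = 308 + 51 = 359$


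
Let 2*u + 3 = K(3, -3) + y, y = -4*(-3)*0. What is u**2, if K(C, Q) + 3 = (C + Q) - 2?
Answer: 16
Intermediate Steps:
K(C, Q) = -5 + C + Q (K(C, Q) = -3 + ((C + Q) - 2) = -3 + (-2 + C + Q) = -5 + C + Q)
y = 0 (y = 12*0 = 0)
u = -4 (u = -3/2 + ((-5 + 3 - 3) + 0)/2 = -3/2 + (-5 + 0)/2 = -3/2 + (1/2)*(-5) = -3/2 - 5/2 = -4)
u**2 = (-4)**2 = 16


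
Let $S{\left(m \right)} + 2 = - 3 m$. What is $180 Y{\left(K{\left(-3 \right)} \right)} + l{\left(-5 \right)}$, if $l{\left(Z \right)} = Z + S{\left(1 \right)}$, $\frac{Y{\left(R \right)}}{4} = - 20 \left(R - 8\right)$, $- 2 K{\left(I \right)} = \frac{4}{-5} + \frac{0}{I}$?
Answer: $109430$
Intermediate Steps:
$S{\left(m \right)} = -2 - 3 m$
$K{\left(I \right)} = \frac{2}{5}$ ($K{\left(I \right)} = - \frac{\frac{4}{-5} + \frac{0}{I}}{2} = - \frac{4 \left(- \frac{1}{5}\right) + 0}{2} = - \frac{- \frac{4}{5} + 0}{2} = \left(- \frac{1}{2}\right) \left(- \frac{4}{5}\right) = \frac{2}{5}$)
$Y{\left(R \right)} = 640 - 80 R$ ($Y{\left(R \right)} = 4 \left(- 20 \left(R - 8\right)\right) = 4 \left(- 20 \left(-8 + R\right)\right) = 4 \left(160 - 20 R\right) = 640 - 80 R$)
$l{\left(Z \right)} = -5 + Z$ ($l{\left(Z \right)} = Z - 5 = -5 + Z$)
$180 Y{\left(K{\left(-3 \right)} \right)} + l{\left(-5 \right)} = 180 \left(640 - 32\right) - 10 = 180 \cdot 608 - 10 = 109440 - 10 = 109430$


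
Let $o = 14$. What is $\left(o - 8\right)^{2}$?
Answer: $36$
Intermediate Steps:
$\left(o - 8\right)^{2} = \left(14 - 8\right)^{2} = 6^{2} = 36$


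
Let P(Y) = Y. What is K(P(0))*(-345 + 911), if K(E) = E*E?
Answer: 0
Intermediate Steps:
K(E) = E**2
K(P(0))*(-345 + 911) = 0**2*(-345 + 911) = 0*566 = 0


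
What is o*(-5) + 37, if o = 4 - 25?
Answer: 142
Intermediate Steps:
o = -21
o*(-5) + 37 = -21*(-5) + 37 = 105 + 37 = 142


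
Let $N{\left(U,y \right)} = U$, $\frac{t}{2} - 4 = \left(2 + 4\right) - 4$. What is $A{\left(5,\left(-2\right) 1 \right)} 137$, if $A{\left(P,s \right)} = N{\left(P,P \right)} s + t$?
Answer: $274$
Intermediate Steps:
$t = 12$ ($t = 8 + 2 \left(\left(2 + 4\right) - 4\right) = 8 + 2 \left(6 - 4\right) = 8 + 2 \cdot 2 = 8 + 4 = 12$)
$A{\left(P,s \right)} = 12 + P s$ ($A{\left(P,s \right)} = P s + 12 = 12 + P s$)
$A{\left(5,\left(-2\right) 1 \right)} 137 = \left(12 + 5 \left(\left(-2\right) 1\right)\right) 137 = \left(12 + 5 \left(-2\right)\right) 137 = \left(12 - 10\right) 137 = 2 \cdot 137 = 274$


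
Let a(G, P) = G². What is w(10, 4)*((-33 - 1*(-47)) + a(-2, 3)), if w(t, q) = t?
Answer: 180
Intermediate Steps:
w(10, 4)*((-33 - 1*(-47)) + a(-2, 3)) = 10*((-33 - 1*(-47)) + (-2)²) = 10*((-33 + 47) + 4) = 10*(14 + 4) = 10*18 = 180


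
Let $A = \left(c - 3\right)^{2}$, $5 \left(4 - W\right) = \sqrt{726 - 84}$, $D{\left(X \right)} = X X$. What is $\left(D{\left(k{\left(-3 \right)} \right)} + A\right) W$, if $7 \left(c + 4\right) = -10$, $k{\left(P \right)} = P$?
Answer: $\frac{15688}{49} - \frac{3922 \sqrt{642}}{245} \approx -85.447$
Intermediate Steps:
$c = - \frac{38}{7}$ ($c = -4 + \frac{1}{7} \left(-10\right) = -4 - \frac{10}{7} = - \frac{38}{7} \approx -5.4286$)
$D{\left(X \right)} = X^{2}$
$W = 4 - \frac{\sqrt{642}}{5}$ ($W = 4 - \frac{\sqrt{726 - 84}}{5} = 4 - \frac{\sqrt{642}}{5} \approx -1.0675$)
$A = \frac{3481}{49}$ ($A = \left(- \frac{38}{7} - 3\right)^{2} = \left(- \frac{59}{7}\right)^{2} = \frac{3481}{49} \approx 71.041$)
$\left(D{\left(k{\left(-3 \right)} \right)} + A\right) W = \left(\left(-3\right)^{2} + \frac{3481}{49}\right) \left(4 - \frac{\sqrt{642}}{5}\right) = \left(9 + \frac{3481}{49}\right) \left(4 - \frac{\sqrt{642}}{5}\right) = \frac{3922 \left(4 - \frac{\sqrt{642}}{5}\right)}{49} = \frac{15688}{49} - \frac{3922 \sqrt{642}}{245}$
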